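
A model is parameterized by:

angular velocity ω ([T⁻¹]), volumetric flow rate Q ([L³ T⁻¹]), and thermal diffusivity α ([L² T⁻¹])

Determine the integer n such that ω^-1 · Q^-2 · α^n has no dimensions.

Balance the L exponent: (2)·n from α, plus −(0) − 2·(3) = -6 from the rest, must sum to zero.
2n − 6 = 0, so n = 3.

3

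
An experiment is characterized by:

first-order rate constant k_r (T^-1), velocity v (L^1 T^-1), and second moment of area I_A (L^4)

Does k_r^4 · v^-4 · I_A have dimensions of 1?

Sum the exponent of each base dimension across the product:
  L: 4·[k_r]_L − 4·[v]_L + [I_A]_L = 4·(0) − 4·(1) + (4) = 0
  T: 4·[k_r]_T − 4·[v]_T + [I_A]_T = 4·(-1) − 4·(-1) + (0) = 0
All base exponents vanish — dimensionless.

yes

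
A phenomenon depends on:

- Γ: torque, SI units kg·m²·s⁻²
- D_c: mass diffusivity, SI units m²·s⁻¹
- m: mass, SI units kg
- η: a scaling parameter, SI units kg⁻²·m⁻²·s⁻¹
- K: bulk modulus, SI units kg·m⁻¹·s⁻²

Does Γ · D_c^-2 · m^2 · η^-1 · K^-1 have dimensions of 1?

no

Sum the exponent of each base dimension across the product:
  M: [Γ]_M − 2·[D_c]_M + 2·[m]_M − [η]_M − [K]_M = (1) − 2·(0) + 2·(1) − (-2) − (1) = 4
  L: [Γ]_L − 2·[D_c]_L + 2·[m]_L − [η]_L − [K]_L = (2) − 2·(2) + 2·(0) − (-2) − (-1) = 1
  T: [Γ]_T − 2·[D_c]_T + 2·[m]_T − [η]_T − [K]_T = (-2) − 2·(-1) + 2·(0) − (-1) − (-2) = 3
Net dimensions [M⁴ L T³] ≠ [1] — not dimensionless.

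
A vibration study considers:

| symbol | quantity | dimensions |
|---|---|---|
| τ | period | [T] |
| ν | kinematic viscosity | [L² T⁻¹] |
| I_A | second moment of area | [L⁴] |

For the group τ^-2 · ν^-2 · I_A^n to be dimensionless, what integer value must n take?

1

Balance the L exponent: (4)·n from I_A, plus −2·(0) − 2·(2) = -4 from the rest, must sum to zero.
4n − 4 = 0, so n = 1.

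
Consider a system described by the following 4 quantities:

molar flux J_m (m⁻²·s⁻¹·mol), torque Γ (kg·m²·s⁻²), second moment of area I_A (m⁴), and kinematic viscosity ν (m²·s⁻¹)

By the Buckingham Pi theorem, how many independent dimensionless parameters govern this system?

0

There are 4 variables and 4 base dimensions (M, L, T, N).
The dimension matrix has rank 4.
Independent dimensionless groups: 4 − 4 = 0.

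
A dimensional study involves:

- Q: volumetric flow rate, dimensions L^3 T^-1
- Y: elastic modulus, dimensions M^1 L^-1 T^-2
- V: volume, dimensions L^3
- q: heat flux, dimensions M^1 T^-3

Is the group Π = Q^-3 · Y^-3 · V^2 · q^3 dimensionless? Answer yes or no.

Sum the exponent of each base dimension across the product:
  M: −3·[Q]_M − 3·[Y]_M + 2·[V]_M + 3·[q]_M = −3·(0) − 3·(1) + 2·(0) + 3·(1) = 0
  L: −3·[Q]_L − 3·[Y]_L + 2·[V]_L + 3·[q]_L = −3·(3) − 3·(-1) + 2·(3) + 3·(0) = 0
  T: −3·[Q]_T − 3·[Y]_T + 2·[V]_T + 3·[q]_T = −3·(-1) − 3·(-2) + 2·(0) + 3·(-3) = 0
All base exponents vanish — dimensionless.

yes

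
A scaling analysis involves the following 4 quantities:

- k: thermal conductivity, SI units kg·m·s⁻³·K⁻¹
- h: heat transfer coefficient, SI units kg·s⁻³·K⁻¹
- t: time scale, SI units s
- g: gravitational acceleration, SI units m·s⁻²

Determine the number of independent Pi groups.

1

There are 4 variables and 4 base dimensions (M, L, T, Θ).
The dimension matrix has rank 3 (less than 4: the dimension vectors are linearly dependent).
Independent dimensionless groups: 4 − 3 = 1.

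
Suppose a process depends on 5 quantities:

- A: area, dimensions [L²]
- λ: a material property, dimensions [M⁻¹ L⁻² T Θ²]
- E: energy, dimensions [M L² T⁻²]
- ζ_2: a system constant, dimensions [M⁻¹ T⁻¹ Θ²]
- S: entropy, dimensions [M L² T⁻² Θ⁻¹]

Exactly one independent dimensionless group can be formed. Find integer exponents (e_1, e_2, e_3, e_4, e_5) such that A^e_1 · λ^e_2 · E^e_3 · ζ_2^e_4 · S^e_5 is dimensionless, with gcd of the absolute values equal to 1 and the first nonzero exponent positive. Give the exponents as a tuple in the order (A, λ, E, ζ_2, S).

(1, 3, -2, -1, 4)

M: e_1·(0) + e_2·(-1) + e_3·(1) + e_4·(-1) + e_5·(1) = 0
L: e_1·(2) + e_2·(-2) + e_3·(2) + e_4·(0) + e_5·(2) = 0
T: e_1·(0) + e_2·(1) + e_3·(-2) + e_4·(-1) + e_5·(-2) = 0
Θ: e_1·(0) + e_2·(2) + e_3·(0) + e_4·(2) + e_5·(-1) = 0
Solving this homogeneous linear system for the smallest-integer solution (first nonzero entry positive) gives (1, 3, -2, -1, 4).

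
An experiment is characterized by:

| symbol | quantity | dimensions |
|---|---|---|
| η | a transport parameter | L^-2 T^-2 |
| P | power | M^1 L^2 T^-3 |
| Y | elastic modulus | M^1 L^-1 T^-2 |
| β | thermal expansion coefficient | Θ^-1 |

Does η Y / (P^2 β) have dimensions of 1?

Sum the exponent of each base dimension across the product:
  M: [η]_M − 2·[P]_M + [Y]_M − [β]_M = (0) − 2·(1) + (1) − (0) = -1
  L: [η]_L − 2·[P]_L + [Y]_L − [β]_L = (-2) − 2·(2) + (-1) − (0) = -7
  T: [η]_T − 2·[P]_T + [Y]_T − [β]_T = (-2) − 2·(-3) + (-2) − (0) = 2
  Θ: [η]_Θ − 2·[P]_Θ + [Y]_Θ − [β]_Θ = (0) − 2·(0) + (0) − (-1) = 1
Net dimensions [M⁻¹ L⁻⁷ T² Θ] ≠ [1] — not dimensionless.

no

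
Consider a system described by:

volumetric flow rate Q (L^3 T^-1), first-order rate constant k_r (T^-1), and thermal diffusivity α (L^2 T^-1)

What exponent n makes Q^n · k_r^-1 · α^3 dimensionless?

-2

Balance the L exponent: (3)·n from Q, plus −(0) + 3·(2) = 6 from the rest, must sum to zero.
3n + 6 = 0, so n = -2.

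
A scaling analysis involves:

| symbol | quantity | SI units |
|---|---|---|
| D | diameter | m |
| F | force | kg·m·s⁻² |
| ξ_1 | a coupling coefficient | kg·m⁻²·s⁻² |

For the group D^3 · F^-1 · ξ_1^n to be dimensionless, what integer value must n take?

1

Balance the M exponent: (1)·n from ξ_1, plus 3·(0) − (1) = -1 from the rest, must sum to zero.
n − 1 = 0, so n = 1.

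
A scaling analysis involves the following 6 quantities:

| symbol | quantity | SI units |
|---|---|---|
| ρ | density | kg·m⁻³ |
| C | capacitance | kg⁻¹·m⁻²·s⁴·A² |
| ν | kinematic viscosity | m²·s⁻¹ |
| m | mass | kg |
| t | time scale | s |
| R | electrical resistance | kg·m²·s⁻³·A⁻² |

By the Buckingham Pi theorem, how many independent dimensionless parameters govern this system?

There are 6 variables and 4 base dimensions (M, L, T, I).
The dimension matrix has rank 4.
Independent dimensionless groups: 6 − 4 = 2.

2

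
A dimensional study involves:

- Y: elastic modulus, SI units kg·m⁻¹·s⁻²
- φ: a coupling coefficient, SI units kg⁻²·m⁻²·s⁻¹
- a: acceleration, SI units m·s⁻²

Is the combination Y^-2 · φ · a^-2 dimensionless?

Sum the exponent of each base dimension across the product:
  M: −2·[Y]_M + [φ]_M − 2·[a]_M = −2·(1) + (-2) − 2·(0) = -4
  L: −2·[Y]_L + [φ]_L − 2·[a]_L = −2·(-1) + (-2) − 2·(1) = -2
  T: −2·[Y]_T + [φ]_T − 2·[a]_T = −2·(-2) + (-1) − 2·(-2) = 7
Net dimensions [M⁻⁴ L⁻² T⁷] ≠ [1] — not dimensionless.

no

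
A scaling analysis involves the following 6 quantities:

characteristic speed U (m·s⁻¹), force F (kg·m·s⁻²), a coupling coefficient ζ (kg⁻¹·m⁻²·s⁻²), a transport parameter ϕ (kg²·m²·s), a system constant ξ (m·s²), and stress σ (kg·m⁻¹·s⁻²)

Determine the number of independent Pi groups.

3

There are 6 variables and 3 base dimensions (M, L, T).
The dimension matrix has rank 3.
Independent dimensionless groups: 6 − 3 = 3.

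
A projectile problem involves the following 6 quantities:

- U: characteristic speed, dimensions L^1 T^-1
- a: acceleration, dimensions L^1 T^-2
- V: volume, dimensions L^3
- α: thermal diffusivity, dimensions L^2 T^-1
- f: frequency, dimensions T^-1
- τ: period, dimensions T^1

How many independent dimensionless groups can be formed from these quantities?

There are 6 variables and 2 base dimensions (L, T).
The dimension matrix has rank 2.
Independent dimensionless groups: 6 − 2 = 4.

4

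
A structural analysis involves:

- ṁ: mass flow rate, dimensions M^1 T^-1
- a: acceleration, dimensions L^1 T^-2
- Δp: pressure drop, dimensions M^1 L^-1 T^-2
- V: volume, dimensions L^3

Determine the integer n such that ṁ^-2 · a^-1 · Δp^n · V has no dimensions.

2

Balance the M exponent: (1)·n from Δp, plus −2·(1) − (0) + (0) = -2 from the rest, must sum to zero.
n − 2 = 0, so n = 2.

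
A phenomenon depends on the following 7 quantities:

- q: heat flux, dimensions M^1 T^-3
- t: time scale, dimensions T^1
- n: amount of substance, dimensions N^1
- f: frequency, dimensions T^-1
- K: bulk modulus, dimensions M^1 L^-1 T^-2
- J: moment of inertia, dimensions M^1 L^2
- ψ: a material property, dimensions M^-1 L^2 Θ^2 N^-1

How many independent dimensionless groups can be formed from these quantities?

2

There are 7 variables and 5 base dimensions (M, L, T, Θ, N).
The dimension matrix has rank 5.
Independent dimensionless groups: 7 − 5 = 2.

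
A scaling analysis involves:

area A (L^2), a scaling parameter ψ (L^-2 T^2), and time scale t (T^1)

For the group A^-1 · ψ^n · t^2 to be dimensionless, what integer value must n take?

Balance the L exponent: (-2)·n from ψ, plus −(2) + 2·(0) = -2 from the rest, must sum to zero.
-2n − 2 = 0, so n = -1.

-1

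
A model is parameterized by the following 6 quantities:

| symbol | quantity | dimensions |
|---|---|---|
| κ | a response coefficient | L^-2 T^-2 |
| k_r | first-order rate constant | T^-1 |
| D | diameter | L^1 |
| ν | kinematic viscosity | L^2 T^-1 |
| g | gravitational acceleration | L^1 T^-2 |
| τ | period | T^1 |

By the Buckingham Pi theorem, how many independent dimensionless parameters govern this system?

There are 6 variables and 2 base dimensions (L, T).
The dimension matrix has rank 2.
Independent dimensionless groups: 6 − 2 = 4.

4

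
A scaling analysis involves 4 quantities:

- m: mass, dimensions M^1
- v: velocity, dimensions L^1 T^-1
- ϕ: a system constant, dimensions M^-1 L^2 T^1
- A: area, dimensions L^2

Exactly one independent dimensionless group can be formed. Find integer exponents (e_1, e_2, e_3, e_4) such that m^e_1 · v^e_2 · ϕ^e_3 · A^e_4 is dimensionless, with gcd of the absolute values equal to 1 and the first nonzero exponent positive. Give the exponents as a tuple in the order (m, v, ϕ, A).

M: e_1·(1) + e_2·(0) + e_3·(-1) + e_4·(0) = 0
L: e_1·(0) + e_2·(1) + e_3·(2) + e_4·(2) = 0
T: e_1·(0) + e_2·(-1) + e_3·(1) + e_4·(0) = 0
Solving this homogeneous linear system for the smallest-integer solution (first nonzero entry positive) gives (2, 2, 2, -3).

(2, 2, 2, -3)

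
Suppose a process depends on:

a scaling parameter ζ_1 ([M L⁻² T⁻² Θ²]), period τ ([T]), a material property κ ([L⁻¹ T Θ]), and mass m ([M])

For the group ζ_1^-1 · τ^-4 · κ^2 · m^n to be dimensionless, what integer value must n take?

Balance the M exponent: (1)·n from m, plus −(1) − 4·(0) + 2·(0) = -1 from the rest, must sum to zero.
n − 1 = 0, so n = 1.

1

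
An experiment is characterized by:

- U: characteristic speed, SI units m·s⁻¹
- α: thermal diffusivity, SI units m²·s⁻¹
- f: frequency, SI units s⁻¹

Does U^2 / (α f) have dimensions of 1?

Sum the exponent of each base dimension across the product:
  L: 2·[U]_L − [α]_L − [f]_L = 2·(1) − (2) − (0) = 0
  T: 2·[U]_T − [α]_T − [f]_T = 2·(-1) − (-1) − (-1) = 0
All base exponents vanish — dimensionless.

yes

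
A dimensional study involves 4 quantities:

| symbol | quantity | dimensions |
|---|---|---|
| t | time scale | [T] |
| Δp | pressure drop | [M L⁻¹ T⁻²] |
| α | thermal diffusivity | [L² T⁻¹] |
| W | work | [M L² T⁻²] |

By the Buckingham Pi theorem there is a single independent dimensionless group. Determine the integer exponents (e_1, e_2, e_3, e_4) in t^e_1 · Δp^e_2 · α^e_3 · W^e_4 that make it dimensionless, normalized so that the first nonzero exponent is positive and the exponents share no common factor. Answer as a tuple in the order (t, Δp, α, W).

(3, 2, 3, -2)

M: e_1·(0) + e_2·(1) + e_3·(0) + e_4·(1) = 0
L: e_1·(0) + e_2·(-1) + e_3·(2) + e_4·(2) = 0
T: e_1·(1) + e_2·(-2) + e_3·(-1) + e_4·(-2) = 0
Solving this homogeneous linear system for the smallest-integer solution (first nonzero entry positive) gives (3, 2, 3, -2).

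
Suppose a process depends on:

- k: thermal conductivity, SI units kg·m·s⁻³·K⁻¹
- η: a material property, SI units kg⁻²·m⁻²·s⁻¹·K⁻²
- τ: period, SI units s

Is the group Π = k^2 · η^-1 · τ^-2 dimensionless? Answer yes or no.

no

Sum the exponent of each base dimension across the product:
  M: 2·[k]_M − [η]_M − 2·[τ]_M = 2·(1) − (-2) − 2·(0) = 4
  L: 2·[k]_L − [η]_L − 2·[τ]_L = 2·(1) − (-2) − 2·(0) = 4
  T: 2·[k]_T − [η]_T − 2·[τ]_T = 2·(-3) − (-1) − 2·(1) = -7
  Θ: 2·[k]_Θ − [η]_Θ − 2·[τ]_Θ = 2·(-1) − (-2) − 2·(0) = 0
Net dimensions [M⁴ L⁴ T⁻⁷] ≠ [1] — not dimensionless.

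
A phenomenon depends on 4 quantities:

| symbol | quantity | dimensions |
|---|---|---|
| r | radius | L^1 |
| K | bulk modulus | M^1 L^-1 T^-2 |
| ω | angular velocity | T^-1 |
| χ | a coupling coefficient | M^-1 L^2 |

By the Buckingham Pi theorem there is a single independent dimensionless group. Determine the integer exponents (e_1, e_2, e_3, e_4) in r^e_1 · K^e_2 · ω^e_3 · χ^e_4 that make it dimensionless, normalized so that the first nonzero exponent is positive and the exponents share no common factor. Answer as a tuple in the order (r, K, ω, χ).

(1, -1, 2, -1)

M: e_1·(0) + e_2·(1) + e_3·(0) + e_4·(-1) = 0
L: e_1·(1) + e_2·(-1) + e_3·(0) + e_4·(2) = 0
T: e_1·(0) + e_2·(-2) + e_3·(-1) + e_4·(0) = 0
Solving this homogeneous linear system for the smallest-integer solution (first nonzero entry positive) gives (1, -1, 2, -1).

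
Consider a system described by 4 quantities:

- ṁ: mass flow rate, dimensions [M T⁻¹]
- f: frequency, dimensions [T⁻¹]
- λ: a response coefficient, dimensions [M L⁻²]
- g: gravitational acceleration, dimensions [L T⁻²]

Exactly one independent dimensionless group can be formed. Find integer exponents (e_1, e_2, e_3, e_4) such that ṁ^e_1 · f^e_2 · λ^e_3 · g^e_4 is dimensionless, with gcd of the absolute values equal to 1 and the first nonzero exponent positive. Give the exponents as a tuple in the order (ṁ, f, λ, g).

M: e_1·(1) + e_2·(0) + e_3·(1) + e_4·(0) = 0
L: e_1·(0) + e_2·(0) + e_3·(-2) + e_4·(1) = 0
T: e_1·(-1) + e_2·(-1) + e_3·(0) + e_4·(-2) = 0
Solving this homogeneous linear system for the smallest-integer solution (first nonzero entry positive) gives (1, 3, -1, -2).

(1, 3, -1, -2)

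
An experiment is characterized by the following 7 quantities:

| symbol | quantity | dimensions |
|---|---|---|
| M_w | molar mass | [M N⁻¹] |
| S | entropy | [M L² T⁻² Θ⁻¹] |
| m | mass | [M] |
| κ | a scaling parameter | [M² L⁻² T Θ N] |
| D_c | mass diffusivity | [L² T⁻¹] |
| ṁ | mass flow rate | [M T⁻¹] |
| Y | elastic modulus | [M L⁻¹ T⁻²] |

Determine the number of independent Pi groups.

There are 7 variables and 5 base dimensions (M, L, T, Θ, N).
The dimension matrix has rank 5.
Independent dimensionless groups: 7 − 5 = 2.

2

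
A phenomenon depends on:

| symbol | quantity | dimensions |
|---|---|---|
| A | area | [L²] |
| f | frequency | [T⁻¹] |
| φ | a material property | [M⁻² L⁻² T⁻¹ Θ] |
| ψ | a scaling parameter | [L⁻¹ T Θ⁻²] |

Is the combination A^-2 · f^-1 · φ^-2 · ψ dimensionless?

no

Sum the exponent of each base dimension across the product:
  M: −2·[A]_M − [f]_M − 2·[φ]_M + [ψ]_M = −2·(0) − (0) − 2·(-2) + (0) = 4
  L: −2·[A]_L − [f]_L − 2·[φ]_L + [ψ]_L = −2·(2) − (0) − 2·(-2) + (-1) = -1
  T: −2·[A]_T − [f]_T − 2·[φ]_T + [ψ]_T = −2·(0) − (-1) − 2·(-1) + (1) = 4
  Θ: −2·[A]_Θ − [f]_Θ − 2·[φ]_Θ + [ψ]_Θ = −2·(0) − (0) − 2·(1) + (-2) = -4
Net dimensions [M⁴ L⁻¹ T⁴ Θ⁻⁴] ≠ [1] — not dimensionless.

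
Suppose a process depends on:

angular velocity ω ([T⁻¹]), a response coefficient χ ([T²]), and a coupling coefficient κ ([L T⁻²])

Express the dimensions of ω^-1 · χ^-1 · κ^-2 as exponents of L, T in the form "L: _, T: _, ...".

L: -2, T: 3

Collect each base-dimension exponent across the product:
  L: −(0) − (0) − 2·(1) = -2
  T: −(-1) − (2) − 2·(-2) = 3
So the dimensions are [L⁻² T³].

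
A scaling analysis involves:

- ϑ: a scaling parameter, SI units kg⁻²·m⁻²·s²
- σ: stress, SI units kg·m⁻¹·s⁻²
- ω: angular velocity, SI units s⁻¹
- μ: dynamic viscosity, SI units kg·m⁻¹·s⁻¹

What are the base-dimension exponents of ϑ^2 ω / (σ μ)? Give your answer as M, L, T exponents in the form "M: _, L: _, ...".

M: -6, L: -2, T: 6

Collect each base-dimension exponent across the product:
  M: 2·(-2) − (1) + (0) − (1) = -6
  L: 2·(-2) − (-1) + (0) − (-1) = -2
  T: 2·(2) − (-2) + (-1) − (-1) = 6
So the dimensions are [M⁻⁶ L⁻² T⁶].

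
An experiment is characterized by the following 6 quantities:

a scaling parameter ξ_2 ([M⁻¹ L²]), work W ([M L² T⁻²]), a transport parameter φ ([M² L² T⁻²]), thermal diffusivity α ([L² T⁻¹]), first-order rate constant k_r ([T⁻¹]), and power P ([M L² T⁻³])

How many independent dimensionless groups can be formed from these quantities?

There are 6 variables and 3 base dimensions (M, L, T).
The dimension matrix has rank 3.
Independent dimensionless groups: 6 − 3 = 3.

3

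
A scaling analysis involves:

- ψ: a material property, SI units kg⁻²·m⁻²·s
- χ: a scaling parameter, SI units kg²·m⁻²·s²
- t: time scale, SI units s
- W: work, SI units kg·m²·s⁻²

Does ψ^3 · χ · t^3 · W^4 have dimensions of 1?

Sum the exponent of each base dimension across the product:
  M: 3·[ψ]_M + [χ]_M + 3·[t]_M + 4·[W]_M = 3·(-2) + (2) + 3·(0) + 4·(1) = 0
  L: 3·[ψ]_L + [χ]_L + 3·[t]_L + 4·[W]_L = 3·(-2) + (-2) + 3·(0) + 4·(2) = 0
  T: 3·[ψ]_T + [χ]_T + 3·[t]_T + 4·[W]_T = 3·(1) + (2) + 3·(1) + 4·(-2) = 0
  N: 3·[ψ]_N + [χ]_N + 3·[t]_N + 4·[W]_N = 3·(0) + (0) + 3·(0) + 4·(0) = 0
All base exponents vanish — dimensionless.

yes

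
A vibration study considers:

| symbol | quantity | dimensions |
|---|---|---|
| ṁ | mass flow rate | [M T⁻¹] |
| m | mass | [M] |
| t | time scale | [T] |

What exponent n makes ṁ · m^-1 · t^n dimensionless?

1

Balance the T exponent: (1)·n from t, plus (-1) − (0) = -1 from the rest, must sum to zero.
n − 1 = 0, so n = 1.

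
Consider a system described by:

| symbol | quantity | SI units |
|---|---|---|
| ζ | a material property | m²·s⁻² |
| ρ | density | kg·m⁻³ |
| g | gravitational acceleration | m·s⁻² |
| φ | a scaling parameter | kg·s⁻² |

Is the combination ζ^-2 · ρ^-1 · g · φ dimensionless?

yes

Sum the exponent of each base dimension across the product:
  M: −2·[ζ]_M − [ρ]_M + [g]_M + [φ]_M = −2·(0) − (1) + (0) + (1) = 0
  L: −2·[ζ]_L − [ρ]_L + [g]_L + [φ]_L = −2·(2) − (-3) + (1) + (0) = 0
  T: −2·[ζ]_T − [ρ]_T + [g]_T + [φ]_T = −2·(-2) − (0) + (-2) + (-2) = 0
All base exponents vanish — dimensionless.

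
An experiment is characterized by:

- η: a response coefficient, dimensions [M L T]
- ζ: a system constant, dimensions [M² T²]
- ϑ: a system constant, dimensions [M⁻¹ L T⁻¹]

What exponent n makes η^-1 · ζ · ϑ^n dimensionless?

Balance the M exponent: (-1)·n from ϑ, plus −(1) + (2) = 1 from the rest, must sum to zero.
−n + 1 = 0, so n = 1.

1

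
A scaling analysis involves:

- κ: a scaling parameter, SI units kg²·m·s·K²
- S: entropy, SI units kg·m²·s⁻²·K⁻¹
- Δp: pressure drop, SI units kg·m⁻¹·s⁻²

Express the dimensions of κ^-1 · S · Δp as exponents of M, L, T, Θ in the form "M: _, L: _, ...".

Collect each base-dimension exponent across the product:
  M: −(2) + (1) + (1) = 0
  L: −(1) + (2) + (-1) = 0
  T: −(1) + (-2) + (-2) = -5
  Θ: −(2) + (-1) + (0) = -3
So the dimensions are [T⁻⁵ Θ⁻³].

M: 0, L: 0, T: -5, Θ: -3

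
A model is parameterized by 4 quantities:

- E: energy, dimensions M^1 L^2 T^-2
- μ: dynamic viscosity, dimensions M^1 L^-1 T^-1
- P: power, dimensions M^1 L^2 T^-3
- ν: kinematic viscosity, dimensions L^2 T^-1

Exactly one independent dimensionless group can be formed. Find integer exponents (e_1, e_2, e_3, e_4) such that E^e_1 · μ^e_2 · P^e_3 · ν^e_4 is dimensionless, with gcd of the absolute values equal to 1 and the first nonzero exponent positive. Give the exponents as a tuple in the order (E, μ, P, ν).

(1, -2, 1, -3)

M: e_1·(1) + e_2·(1) + e_3·(1) + e_4·(0) = 0
L: e_1·(2) + e_2·(-1) + e_3·(2) + e_4·(2) = 0
T: e_1·(-2) + e_2·(-1) + e_3·(-3) + e_4·(-1) = 0
Solving this homogeneous linear system for the smallest-integer solution (first nonzero entry positive) gives (1, -2, 1, -3).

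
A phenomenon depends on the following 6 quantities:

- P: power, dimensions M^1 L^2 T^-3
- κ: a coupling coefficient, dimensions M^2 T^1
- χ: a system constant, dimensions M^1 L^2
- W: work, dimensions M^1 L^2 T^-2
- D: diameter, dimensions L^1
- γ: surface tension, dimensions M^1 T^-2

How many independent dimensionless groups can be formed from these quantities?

3

There are 6 variables and 3 base dimensions (M, L, T).
The dimension matrix has rank 3.
Independent dimensionless groups: 6 − 3 = 3.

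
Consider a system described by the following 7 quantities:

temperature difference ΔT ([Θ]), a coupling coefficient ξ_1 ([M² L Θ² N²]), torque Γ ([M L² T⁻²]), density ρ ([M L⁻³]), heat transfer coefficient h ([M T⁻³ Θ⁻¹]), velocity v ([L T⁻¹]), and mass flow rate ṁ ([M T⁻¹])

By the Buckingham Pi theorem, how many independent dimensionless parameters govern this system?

2

There are 7 variables and 5 base dimensions (M, L, T, Θ, N).
The dimension matrix has rank 5.
Independent dimensionless groups: 7 − 5 = 2.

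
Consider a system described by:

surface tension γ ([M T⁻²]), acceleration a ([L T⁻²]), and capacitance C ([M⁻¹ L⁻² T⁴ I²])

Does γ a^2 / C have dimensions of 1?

Sum the exponent of each base dimension across the product:
  M: [γ]_M + 2·[a]_M − [C]_M = (1) + 2·(0) − (-1) = 2
  L: [γ]_L + 2·[a]_L − [C]_L = (0) + 2·(1) − (-2) = 4
  T: [γ]_T + 2·[a]_T − [C]_T = (-2) + 2·(-2) − (4) = -10
  I: [γ]_I + 2·[a]_I − [C]_I = (0) + 2·(0) − (2) = -2
Net dimensions [M² L⁴ T⁻¹⁰ I⁻²] ≠ [1] — not dimensionless.

no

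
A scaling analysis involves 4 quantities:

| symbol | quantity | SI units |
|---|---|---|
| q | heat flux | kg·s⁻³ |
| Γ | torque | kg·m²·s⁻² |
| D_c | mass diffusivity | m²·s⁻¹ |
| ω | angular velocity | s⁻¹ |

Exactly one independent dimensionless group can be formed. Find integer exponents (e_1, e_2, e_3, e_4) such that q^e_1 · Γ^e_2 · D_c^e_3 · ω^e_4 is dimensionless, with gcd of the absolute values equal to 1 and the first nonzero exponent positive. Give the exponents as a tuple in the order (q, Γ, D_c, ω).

(1, -1, 1, -2)

M: e_1·(1) + e_2·(1) + e_3·(0) + e_4·(0) = 0
L: e_1·(0) + e_2·(2) + e_3·(2) + e_4·(0) = 0
T: e_1·(-3) + e_2·(-2) + e_3·(-1) + e_4·(-1) = 0
Solving this homogeneous linear system for the smallest-integer solution (first nonzero entry positive) gives (1, -1, 1, -2).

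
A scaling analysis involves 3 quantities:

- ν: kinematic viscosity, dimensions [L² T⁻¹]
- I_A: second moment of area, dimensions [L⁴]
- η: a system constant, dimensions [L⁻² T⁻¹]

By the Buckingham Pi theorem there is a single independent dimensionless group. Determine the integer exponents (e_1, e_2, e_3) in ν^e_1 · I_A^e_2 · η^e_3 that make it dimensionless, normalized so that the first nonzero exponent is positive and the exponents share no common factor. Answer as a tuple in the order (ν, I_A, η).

L: e_1·(2) + e_2·(4) + e_3·(-2) = 0
T: e_1·(-1) + e_2·(0) + e_3·(-1) = 0
Solving this homogeneous linear system for the smallest-integer solution (first nonzero entry positive) gives (1, -1, -1).

(1, -1, -1)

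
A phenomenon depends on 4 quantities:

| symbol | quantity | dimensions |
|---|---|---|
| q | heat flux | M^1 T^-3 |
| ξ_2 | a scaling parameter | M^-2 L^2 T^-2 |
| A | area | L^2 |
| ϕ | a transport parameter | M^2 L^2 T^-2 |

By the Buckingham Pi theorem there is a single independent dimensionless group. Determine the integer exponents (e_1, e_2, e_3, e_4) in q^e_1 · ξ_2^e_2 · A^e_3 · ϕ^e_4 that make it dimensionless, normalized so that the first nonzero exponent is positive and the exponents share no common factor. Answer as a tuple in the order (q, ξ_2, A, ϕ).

M: e_1·(1) + e_2·(-2) + e_3·(0) + e_4·(2) = 0
L: e_1·(0) + e_2·(2) + e_3·(2) + e_4·(2) = 0
T: e_1·(-3) + e_2·(-2) + e_3·(0) + e_4·(-2) = 0
Solving this homogeneous linear system for the smallest-integer solution (first nonzero entry positive) gives (2, -1, 3, -2).

(2, -1, 3, -2)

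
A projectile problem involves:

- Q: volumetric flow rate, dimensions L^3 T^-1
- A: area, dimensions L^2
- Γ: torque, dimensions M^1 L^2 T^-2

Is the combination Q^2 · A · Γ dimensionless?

Sum the exponent of each base dimension across the product:
  M: 2·[Q]_M + [A]_M + [Γ]_M = 2·(0) + (0) + (1) = 1
  L: 2·[Q]_L + [A]_L + [Γ]_L = 2·(3) + (2) + (2) = 10
  T: 2·[Q]_T + [A]_T + [Γ]_T = 2·(-1) + (0) + (-2) = -4
Net dimensions [M L¹⁰ T⁻⁴] ≠ [1] — not dimensionless.

no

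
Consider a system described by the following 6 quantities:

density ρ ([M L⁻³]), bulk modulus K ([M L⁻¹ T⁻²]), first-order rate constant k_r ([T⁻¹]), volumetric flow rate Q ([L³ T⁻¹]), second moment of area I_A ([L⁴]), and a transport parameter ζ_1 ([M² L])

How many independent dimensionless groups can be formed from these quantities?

There are 6 variables and 3 base dimensions (M, L, T).
The dimension matrix has rank 3.
Independent dimensionless groups: 6 − 3 = 3.

3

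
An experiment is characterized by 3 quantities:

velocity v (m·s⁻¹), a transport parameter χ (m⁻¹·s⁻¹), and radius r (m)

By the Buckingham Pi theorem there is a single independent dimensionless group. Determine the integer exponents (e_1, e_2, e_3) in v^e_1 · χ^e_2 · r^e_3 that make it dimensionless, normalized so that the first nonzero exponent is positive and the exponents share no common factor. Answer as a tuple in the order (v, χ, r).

(1, -1, -2)

L: e_1·(1) + e_2·(-1) + e_3·(1) = 0
T: e_1·(-1) + e_2·(-1) + e_3·(0) = 0
Solving this homogeneous linear system for the smallest-integer solution (first nonzero entry positive) gives (1, -1, -2).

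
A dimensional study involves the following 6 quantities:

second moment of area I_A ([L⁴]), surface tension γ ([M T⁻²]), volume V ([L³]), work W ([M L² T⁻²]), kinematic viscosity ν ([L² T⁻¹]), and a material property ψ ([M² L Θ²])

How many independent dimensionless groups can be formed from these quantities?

There are 6 variables and 4 base dimensions (M, L, T, Θ).
The dimension matrix has rank 4.
Independent dimensionless groups: 6 − 4 = 2.

2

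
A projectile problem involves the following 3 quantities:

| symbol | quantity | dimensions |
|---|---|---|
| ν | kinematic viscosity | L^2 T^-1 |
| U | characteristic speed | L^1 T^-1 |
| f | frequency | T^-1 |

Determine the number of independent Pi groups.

1

There are 3 variables and 2 base dimensions (L, T).
The dimension matrix has rank 2.
Independent dimensionless groups: 3 − 2 = 1.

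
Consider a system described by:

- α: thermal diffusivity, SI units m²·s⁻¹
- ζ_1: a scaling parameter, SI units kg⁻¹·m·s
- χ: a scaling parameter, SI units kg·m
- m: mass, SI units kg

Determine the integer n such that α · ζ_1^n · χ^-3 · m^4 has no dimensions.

1

Balance the M exponent: (-1)·n from ζ_1, plus (0) − 3·(1) + 4·(1) = 1 from the rest, must sum to zero.
−n + 1 = 0, so n = 1.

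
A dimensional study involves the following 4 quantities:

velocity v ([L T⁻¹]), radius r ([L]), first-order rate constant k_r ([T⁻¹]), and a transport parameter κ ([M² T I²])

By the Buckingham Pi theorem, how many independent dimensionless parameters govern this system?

There are 4 variables and 4 base dimensions (M, L, T, I).
The dimension matrix has rank 3 (less than 4: the dimension vectors are linearly dependent).
Independent dimensionless groups: 4 − 3 = 1.

1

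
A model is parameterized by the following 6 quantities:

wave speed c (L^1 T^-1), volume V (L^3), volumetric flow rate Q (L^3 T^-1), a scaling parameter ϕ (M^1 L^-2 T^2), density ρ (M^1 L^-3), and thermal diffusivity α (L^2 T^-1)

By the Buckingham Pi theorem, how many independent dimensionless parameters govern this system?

There are 6 variables and 3 base dimensions (M, L, T).
The dimension matrix has rank 3.
Independent dimensionless groups: 6 − 3 = 3.

3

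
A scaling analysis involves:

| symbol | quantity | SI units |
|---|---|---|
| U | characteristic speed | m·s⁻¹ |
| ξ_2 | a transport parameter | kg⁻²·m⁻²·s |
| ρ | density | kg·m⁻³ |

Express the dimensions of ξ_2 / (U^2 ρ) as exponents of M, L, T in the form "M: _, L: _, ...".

Collect each base-dimension exponent across the product:
  M: −2·(0) + (-2) − (1) = -3
  L: −2·(1) + (-2) − (-3) = -1
  T: −2·(-1) + (1) − (0) = 3
So the dimensions are [M⁻³ L⁻¹ T³].

M: -3, L: -1, T: 3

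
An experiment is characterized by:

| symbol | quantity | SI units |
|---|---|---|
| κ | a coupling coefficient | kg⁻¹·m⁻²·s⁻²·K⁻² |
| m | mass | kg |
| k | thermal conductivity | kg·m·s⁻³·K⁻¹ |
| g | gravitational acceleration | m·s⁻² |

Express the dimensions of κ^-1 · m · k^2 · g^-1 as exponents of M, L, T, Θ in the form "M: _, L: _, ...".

M: 4, L: 3, T: -2, Θ: 0

Collect each base-dimension exponent across the product:
  M: −(-1) + (1) + 2·(1) − (0) = 4
  L: −(-2) + (0) + 2·(1) − (1) = 3
  T: −(-2) + (0) + 2·(-3) − (-2) = -2
  Θ: −(-2) + (0) + 2·(-1) − (0) = 0
So the dimensions are [M⁴ L³ T⁻²].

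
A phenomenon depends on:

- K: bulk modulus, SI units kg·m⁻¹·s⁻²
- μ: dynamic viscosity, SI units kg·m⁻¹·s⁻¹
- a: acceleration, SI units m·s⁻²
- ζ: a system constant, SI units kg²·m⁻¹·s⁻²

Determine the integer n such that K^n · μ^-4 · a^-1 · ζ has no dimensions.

Balance the M exponent: (1)·n from K, plus −4·(1) − (0) + (2) = -2 from the rest, must sum to zero.
n − 2 = 0, so n = 2.

2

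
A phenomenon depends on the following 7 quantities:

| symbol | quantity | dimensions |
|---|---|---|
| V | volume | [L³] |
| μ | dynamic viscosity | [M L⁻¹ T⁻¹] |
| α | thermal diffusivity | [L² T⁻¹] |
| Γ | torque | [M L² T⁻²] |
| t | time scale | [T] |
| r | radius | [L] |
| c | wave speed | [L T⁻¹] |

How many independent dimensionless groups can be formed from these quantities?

4

There are 7 variables and 3 base dimensions (M, L, T).
The dimension matrix has rank 3.
Independent dimensionless groups: 7 − 3 = 4.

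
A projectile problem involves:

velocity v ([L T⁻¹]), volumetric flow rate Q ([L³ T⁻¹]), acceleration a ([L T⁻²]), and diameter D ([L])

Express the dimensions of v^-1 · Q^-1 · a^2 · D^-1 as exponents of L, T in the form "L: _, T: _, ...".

L: -3, T: -2

Collect each base-dimension exponent across the product:
  L: −(1) − (3) + 2·(1) − (1) = -3
  T: −(-1) − (-1) + 2·(-2) − (0) = -2
So the dimensions are [L⁻³ T⁻²].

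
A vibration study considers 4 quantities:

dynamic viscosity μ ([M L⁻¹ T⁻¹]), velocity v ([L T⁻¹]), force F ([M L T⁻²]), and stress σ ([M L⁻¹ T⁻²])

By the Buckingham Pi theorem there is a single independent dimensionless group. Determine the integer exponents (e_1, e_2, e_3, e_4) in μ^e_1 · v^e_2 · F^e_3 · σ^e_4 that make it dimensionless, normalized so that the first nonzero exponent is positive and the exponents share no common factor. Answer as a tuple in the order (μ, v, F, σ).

(2, 2, -1, -1)

M: e_1·(1) + e_2·(0) + e_3·(1) + e_4·(1) = 0
L: e_1·(-1) + e_2·(1) + e_3·(1) + e_4·(-1) = 0
T: e_1·(-1) + e_2·(-1) + e_3·(-2) + e_4·(-2) = 0
Solving this homogeneous linear system for the smallest-integer solution (first nonzero entry positive) gives (2, 2, -1, -1).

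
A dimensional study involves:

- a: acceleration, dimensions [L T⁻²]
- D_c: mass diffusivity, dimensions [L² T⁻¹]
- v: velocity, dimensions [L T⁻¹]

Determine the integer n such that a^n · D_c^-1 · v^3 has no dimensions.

-1

Balance the L exponent: (1)·n from a, plus −(2) + 3·(1) = 1 from the rest, must sum to zero.
n + 1 = 0, so n = -1.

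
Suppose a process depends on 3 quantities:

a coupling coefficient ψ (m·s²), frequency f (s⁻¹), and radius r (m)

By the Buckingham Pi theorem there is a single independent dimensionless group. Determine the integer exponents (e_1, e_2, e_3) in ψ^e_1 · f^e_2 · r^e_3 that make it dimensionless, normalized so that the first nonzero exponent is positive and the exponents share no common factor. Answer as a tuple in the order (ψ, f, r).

L: e_1·(1) + e_2·(0) + e_3·(1) = 0
T: e_1·(2) + e_2·(-1) + e_3·(0) = 0
Solving this homogeneous linear system for the smallest-integer solution (first nonzero entry positive) gives (1, 2, -1).

(1, 2, -1)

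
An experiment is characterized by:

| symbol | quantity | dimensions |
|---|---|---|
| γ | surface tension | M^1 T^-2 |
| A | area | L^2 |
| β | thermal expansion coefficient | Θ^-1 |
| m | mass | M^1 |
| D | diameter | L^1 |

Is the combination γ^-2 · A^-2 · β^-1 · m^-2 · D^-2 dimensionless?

no

Sum the exponent of each base dimension across the product:
  M: −2·[γ]_M − 2·[A]_M − [β]_M − 2·[m]_M − 2·[D]_M = −2·(1) − 2·(0) − (0) − 2·(1) − 2·(0) = -4
  L: −2·[γ]_L − 2·[A]_L − [β]_L − 2·[m]_L − 2·[D]_L = −2·(0) − 2·(2) − (0) − 2·(0) − 2·(1) = -6
  T: −2·[γ]_T − 2·[A]_T − [β]_T − 2·[m]_T − 2·[D]_T = −2·(-2) − 2·(0) − (0) − 2·(0) − 2·(0) = 4
  Θ: −2·[γ]_Θ − 2·[A]_Θ − [β]_Θ − 2·[m]_Θ − 2·[D]_Θ = −2·(0) − 2·(0) − (-1) − 2·(0) − 2·(0) = 1
Net dimensions [M⁻⁴ L⁻⁶ T⁴ Θ] ≠ [1] — not dimensionless.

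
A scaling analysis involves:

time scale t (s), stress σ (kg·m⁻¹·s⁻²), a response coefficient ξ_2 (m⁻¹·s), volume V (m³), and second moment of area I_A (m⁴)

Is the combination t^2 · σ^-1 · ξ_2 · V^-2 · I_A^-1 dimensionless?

Sum the exponent of each base dimension across the product:
  M: 2·[t]_M − [σ]_M + [ξ_2]_M − 2·[V]_M − [I_A]_M = 2·(0) − (1) + (0) − 2·(0) − (0) = -1
  L: 2·[t]_L − [σ]_L + [ξ_2]_L − 2·[V]_L − [I_A]_L = 2·(0) − (-1) + (-1) − 2·(3) − (4) = -10
  T: 2·[t]_T − [σ]_T + [ξ_2]_T − 2·[V]_T − [I_A]_T = 2·(1) − (-2) + (1) − 2·(0) − (0) = 5
Net dimensions [M⁻¹ L⁻¹⁰ T⁵] ≠ [1] — not dimensionless.

no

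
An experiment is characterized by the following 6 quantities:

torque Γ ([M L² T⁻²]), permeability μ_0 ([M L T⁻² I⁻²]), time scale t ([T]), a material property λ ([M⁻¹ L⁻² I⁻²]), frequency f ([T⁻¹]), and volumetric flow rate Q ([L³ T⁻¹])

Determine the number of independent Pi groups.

There are 6 variables and 4 base dimensions (M, L, T, I).
The dimension matrix has rank 4.
Independent dimensionless groups: 6 − 4 = 2.

2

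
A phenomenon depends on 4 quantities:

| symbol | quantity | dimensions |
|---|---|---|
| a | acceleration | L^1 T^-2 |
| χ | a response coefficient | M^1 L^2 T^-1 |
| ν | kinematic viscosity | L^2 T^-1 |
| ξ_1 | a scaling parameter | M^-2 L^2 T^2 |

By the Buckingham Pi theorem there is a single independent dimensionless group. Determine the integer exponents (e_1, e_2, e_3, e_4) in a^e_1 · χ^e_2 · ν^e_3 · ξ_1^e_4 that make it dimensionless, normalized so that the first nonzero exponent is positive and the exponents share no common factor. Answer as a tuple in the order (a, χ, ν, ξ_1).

M: e_1·(0) + e_2·(1) + e_3·(0) + e_4·(-2) = 0
L: e_1·(1) + e_2·(2) + e_3·(2) + e_4·(2) = 0
T: e_1·(-2) + e_2·(-1) + e_3·(-1) + e_4·(2) = 0
Solving this homogeneous linear system for the smallest-integer solution (first nonzero entry positive) gives (2, 2, -4, 1).

(2, 2, -4, 1)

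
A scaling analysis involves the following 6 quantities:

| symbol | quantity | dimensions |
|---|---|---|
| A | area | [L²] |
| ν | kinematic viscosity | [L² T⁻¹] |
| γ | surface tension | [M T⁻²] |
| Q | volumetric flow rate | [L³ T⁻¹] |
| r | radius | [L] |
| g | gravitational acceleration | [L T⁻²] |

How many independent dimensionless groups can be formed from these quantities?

There are 6 variables and 3 base dimensions (M, L, T).
The dimension matrix has rank 3.
Independent dimensionless groups: 6 − 3 = 3.

3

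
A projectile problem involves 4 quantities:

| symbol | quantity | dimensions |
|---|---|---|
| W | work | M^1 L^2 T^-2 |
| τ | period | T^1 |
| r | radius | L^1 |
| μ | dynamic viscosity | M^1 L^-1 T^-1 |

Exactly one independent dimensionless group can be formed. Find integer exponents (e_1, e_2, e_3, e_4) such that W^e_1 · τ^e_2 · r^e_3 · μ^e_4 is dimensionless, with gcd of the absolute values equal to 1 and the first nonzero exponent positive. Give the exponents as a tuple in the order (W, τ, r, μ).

(1, 1, -3, -1)

M: e_1·(1) + e_2·(0) + e_3·(0) + e_4·(1) = 0
L: e_1·(2) + e_2·(0) + e_3·(1) + e_4·(-1) = 0
T: e_1·(-2) + e_2·(1) + e_3·(0) + e_4·(-1) = 0
Solving this homogeneous linear system for the smallest-integer solution (first nonzero entry positive) gives (1, 1, -3, -1).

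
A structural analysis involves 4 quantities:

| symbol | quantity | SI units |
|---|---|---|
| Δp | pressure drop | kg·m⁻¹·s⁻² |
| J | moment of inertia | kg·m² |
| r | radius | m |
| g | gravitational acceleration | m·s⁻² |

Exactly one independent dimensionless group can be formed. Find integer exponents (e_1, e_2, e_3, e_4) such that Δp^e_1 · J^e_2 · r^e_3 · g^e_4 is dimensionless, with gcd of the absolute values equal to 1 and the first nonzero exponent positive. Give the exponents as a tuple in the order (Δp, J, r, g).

(1, -1, 4, -1)

M: e_1·(1) + e_2·(1) + e_3·(0) + e_4·(0) = 0
L: e_1·(-1) + e_2·(2) + e_3·(1) + e_4·(1) = 0
T: e_1·(-2) + e_2·(0) + e_3·(0) + e_4·(-2) = 0
Solving this homogeneous linear system for the smallest-integer solution (first nonzero entry positive) gives (1, -1, 4, -1).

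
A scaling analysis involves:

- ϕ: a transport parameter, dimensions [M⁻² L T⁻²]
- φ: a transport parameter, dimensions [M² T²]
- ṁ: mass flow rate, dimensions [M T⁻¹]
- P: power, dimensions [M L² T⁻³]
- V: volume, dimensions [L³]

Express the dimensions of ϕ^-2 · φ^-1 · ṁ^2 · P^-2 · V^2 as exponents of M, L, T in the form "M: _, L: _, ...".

Collect each base-dimension exponent across the product:
  M: −2·(-2) − (2) + 2·(1) − 2·(1) + 2·(0) = 2
  L: −2·(1) − (0) + 2·(0) − 2·(2) + 2·(3) = 0
  T: −2·(-2) − (2) + 2·(-1) − 2·(-3) + 2·(0) = 6
So the dimensions are [M² T⁶].

M: 2, L: 0, T: 6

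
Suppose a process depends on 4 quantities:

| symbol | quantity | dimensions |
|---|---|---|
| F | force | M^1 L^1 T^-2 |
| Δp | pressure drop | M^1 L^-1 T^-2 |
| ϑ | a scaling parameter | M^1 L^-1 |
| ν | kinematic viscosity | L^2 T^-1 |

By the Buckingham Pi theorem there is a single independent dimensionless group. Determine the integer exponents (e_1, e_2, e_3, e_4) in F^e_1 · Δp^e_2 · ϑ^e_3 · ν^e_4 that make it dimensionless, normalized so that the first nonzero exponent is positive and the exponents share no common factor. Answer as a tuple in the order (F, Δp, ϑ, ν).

(2, -1, -1, -2)

M: e_1·(1) + e_2·(1) + e_3·(1) + e_4·(0) = 0
L: e_1·(1) + e_2·(-1) + e_3·(-1) + e_4·(2) = 0
T: e_1·(-2) + e_2·(-2) + e_3·(0) + e_4·(-1) = 0
Solving this homogeneous linear system for the smallest-integer solution (first nonzero entry positive) gives (2, -1, -1, -2).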